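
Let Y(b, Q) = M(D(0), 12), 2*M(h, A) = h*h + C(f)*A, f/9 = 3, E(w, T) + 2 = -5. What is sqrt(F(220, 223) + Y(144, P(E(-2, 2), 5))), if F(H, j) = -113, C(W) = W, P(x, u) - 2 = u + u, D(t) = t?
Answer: 7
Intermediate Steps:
E(w, T) = -7 (E(w, T) = -2 - 5 = -7)
P(x, u) = 2 + 2*u (P(x, u) = 2 + (u + u) = 2 + 2*u)
f = 27 (f = 9*3 = 27)
M(h, A) = h**2/2 + 27*A/2 (M(h, A) = (h*h + 27*A)/2 = (h**2 + 27*A)/2 = h**2/2 + 27*A/2)
Y(b, Q) = 162 (Y(b, Q) = (1/2)*0**2 + (27/2)*12 = (1/2)*0 + 162 = 0 + 162 = 162)
sqrt(F(220, 223) + Y(144, P(E(-2, 2), 5))) = sqrt(-113 + 162) = sqrt(49) = 7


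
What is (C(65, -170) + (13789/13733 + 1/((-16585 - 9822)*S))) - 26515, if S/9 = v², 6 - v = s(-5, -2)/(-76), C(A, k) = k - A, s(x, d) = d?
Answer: -4498691309847986099/168181688871891 ≈ -26749.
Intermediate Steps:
v = 227/38 (v = 6 - (-2)/(-76) = 6 - (-2)*(-1)/76 = 6 - 1*1/38 = 6 - 1/38 = 227/38 ≈ 5.9737)
S = 463761/1444 (S = 9*(227/38)² = 9*(51529/1444) = 463761/1444 ≈ 321.16)
(C(65, -170) + (13789/13733 + 1/((-16585 - 9822)*S))) - 26515 = ((-170 - 1*65) + (13789/13733 + 1/((-16585 - 9822)*(463761/1444)))) - 26515 = ((-170 - 65) + (13789*(1/13733) + (1444/463761)/(-26407))) - 26515 = (-235 + (13789/13733 - 1/26407*1444/463761)) - 26515 = (-235 + (13789/13733 - 1444/12246536727)) - 26515 = (-235 + 168867475098151/168181688871891) - 26515 = -39353829409796234/168181688871891 - 26515 = -4498691309847986099/168181688871891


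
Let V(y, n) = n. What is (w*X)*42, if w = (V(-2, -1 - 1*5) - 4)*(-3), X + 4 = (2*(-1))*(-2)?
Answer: 0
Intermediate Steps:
X = 0 (X = -4 + (2*(-1))*(-2) = -4 - 2*(-2) = -4 + 4 = 0)
w = 30 (w = ((-1 - 1*5) - 4)*(-3) = ((-1 - 5) - 4)*(-3) = (-6 - 4)*(-3) = -10*(-3) = 30)
(w*X)*42 = (30*0)*42 = 0*42 = 0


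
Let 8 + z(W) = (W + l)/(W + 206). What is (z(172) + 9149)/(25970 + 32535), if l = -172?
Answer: 9141/58505 ≈ 0.15624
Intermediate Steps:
z(W) = -8 + (-172 + W)/(206 + W) (z(W) = -8 + (W - 172)/(W + 206) = -8 + (-172 + W)/(206 + W))
(z(172) + 9149)/(25970 + 32535) = (7*(-260 - 1*172)/(206 + 172) + 9149)/(25970 + 32535) = (7*(-260 - 172)/378 + 9149)/58505 = (7*(1/378)*(-432) + 9149)*(1/58505) = (-8 + 9149)*(1/58505) = 9141*(1/58505) = 9141/58505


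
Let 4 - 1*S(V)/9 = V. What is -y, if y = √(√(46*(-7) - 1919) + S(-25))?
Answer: -√(261 + 3*I*√249) ≈ -16.221 - 1.4592*I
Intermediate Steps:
S(V) = 36 - 9*V
y = √(261 + 3*I*√249) (y = √(√(46*(-7) - 1919) + (36 - 9*(-25))) = √(√(-322 - 1919) + (36 + 225)) = √(√(-2241) + 261) = √(3*I*√249 + 261) = √(261 + 3*I*√249) ≈ 16.221 + 1.4592*I)
-y = -√(261 + 3*I*√249)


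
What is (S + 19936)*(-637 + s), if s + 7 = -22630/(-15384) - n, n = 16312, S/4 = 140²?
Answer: -3206103602408/1923 ≈ -1.6672e+9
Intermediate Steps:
S = 78400 (S = 4*140² = 4*19600 = 78400)
s = -125514433/7692 (s = -7 + (-22630/(-15384) - 1*16312) = -7 + (-22630*(-1/15384) - 16312) = -7 + (11315/7692 - 16312) = -7 - 125460589/7692 = -125514433/7692 ≈ -16318.)
(S + 19936)*(-637 + s) = (78400 + 19936)*(-637 - 125514433/7692) = 98336*(-130414237/7692) = -3206103602408/1923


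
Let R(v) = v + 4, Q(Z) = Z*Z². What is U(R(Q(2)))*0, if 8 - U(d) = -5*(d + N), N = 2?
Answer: 0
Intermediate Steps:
Q(Z) = Z³
R(v) = 4 + v
U(d) = 18 + 5*d (U(d) = 8 - (-5)*(d + 2) = 8 - (-5)*(2 + d) = 8 - (-10 - 5*d) = 8 + (10 + 5*d) = 18 + 5*d)
U(R(Q(2)))*0 = (18 + 5*(4 + 2³))*0 = (18 + 5*(4 + 8))*0 = (18 + 5*12)*0 = (18 + 60)*0 = 78*0 = 0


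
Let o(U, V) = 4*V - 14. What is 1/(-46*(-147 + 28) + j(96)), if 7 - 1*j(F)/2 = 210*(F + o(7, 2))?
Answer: -1/32312 ≈ -3.0948e-5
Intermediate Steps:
o(U, V) = -14 + 4*V
j(F) = 2534 - 420*F (j(F) = 14 - 420*(F + (-14 + 4*2)) = 14 - 420*(F + (-14 + 8)) = 14 - 420*(F - 6) = 14 - 420*(-6 + F) = 14 - 2*(-1260 + 210*F) = 14 + (2520 - 420*F) = 2534 - 420*F)
1/(-46*(-147 + 28) + j(96)) = 1/(-46*(-147 + 28) + (2534 - 420*96)) = 1/(-46*(-119) + (2534 - 40320)) = 1/(5474 - 37786) = 1/(-32312) = -1/32312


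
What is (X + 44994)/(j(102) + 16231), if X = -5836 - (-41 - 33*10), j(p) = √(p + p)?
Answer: 641595199/263445157 - 79058*√51/263445157 ≈ 2.4333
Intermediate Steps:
j(p) = √2*√p (j(p) = √(2*p) = √2*√p)
X = -5465 (X = -5836 - (-41 - 330) = -5836 - 1*(-371) = -5836 + 371 = -5465)
(X + 44994)/(j(102) + 16231) = (-5465 + 44994)/(√2*√102 + 16231) = 39529/(2*√51 + 16231) = 39529/(16231 + 2*√51)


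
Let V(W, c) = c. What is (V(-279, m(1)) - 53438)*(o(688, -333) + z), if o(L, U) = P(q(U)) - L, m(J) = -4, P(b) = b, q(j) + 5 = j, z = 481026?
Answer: -25652160000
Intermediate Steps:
q(j) = -5 + j
o(L, U) = -5 + U - L (o(L, U) = (-5 + U) - L = -5 + U - L)
(V(-279, m(1)) - 53438)*(o(688, -333) + z) = (-4 - 53438)*((-5 - 333 - 1*688) + 481026) = -53442*((-5 - 333 - 688) + 481026) = -53442*(-1026 + 481026) = -53442*480000 = -25652160000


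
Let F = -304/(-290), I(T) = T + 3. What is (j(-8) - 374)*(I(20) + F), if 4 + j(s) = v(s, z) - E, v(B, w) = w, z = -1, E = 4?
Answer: -1335521/145 ≈ -9210.5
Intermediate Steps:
I(T) = 3 + T
F = 152/145 (F = -304*(-1/290) = 152/145 ≈ 1.0483)
j(s) = -9 (j(s) = -4 + (-1 - 1*4) = -4 + (-1 - 4) = -4 - 5 = -9)
(j(-8) - 374)*(I(20) + F) = (-9 - 374)*((3 + 20) + 152/145) = -383*(23 + 152/145) = -383*3487/145 = -1335521/145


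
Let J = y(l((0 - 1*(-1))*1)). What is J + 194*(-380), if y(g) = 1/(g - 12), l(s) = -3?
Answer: -1105801/15 ≈ -73720.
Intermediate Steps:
y(g) = 1/(-12 + g)
J = -1/15 (J = 1/(-12 - 3) = 1/(-15) = -1/15 ≈ -0.066667)
J + 194*(-380) = -1/15 + 194*(-380) = -1/15 - 73720 = -1105801/15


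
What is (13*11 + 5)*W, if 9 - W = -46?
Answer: 8140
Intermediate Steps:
W = 55 (W = 9 - 1*(-46) = 9 + 46 = 55)
(13*11 + 5)*W = (13*11 + 5)*55 = (143 + 5)*55 = 148*55 = 8140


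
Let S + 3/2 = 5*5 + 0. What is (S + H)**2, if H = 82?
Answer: 44521/4 ≈ 11130.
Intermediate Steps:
S = 47/2 (S = -3/2 + (5*5 + 0) = -3/2 + (25 + 0) = -3/2 + 25 = 47/2 ≈ 23.500)
(S + H)**2 = (47/2 + 82)**2 = (211/2)**2 = 44521/4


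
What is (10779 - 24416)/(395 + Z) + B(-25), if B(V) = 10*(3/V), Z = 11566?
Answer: -139951/59805 ≈ -2.3401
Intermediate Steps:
B(V) = 30/V
(10779 - 24416)/(395 + Z) + B(-25) = (10779 - 24416)/(395 + 11566) + 30/(-25) = -13637/11961 + 30*(-1/25) = -13637*1/11961 - 6/5 = -13637/11961 - 6/5 = -139951/59805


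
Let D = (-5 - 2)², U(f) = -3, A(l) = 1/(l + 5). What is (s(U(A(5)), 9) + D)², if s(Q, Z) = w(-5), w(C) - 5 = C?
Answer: 2401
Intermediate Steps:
w(C) = 5 + C
A(l) = 1/(5 + l)
s(Q, Z) = 0 (s(Q, Z) = 5 - 5 = 0)
D = 49 (D = (-7)² = 49)
(s(U(A(5)), 9) + D)² = (0 + 49)² = 49² = 2401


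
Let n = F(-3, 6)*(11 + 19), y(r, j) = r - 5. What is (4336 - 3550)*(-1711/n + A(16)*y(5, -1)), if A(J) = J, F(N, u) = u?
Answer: -224141/30 ≈ -7471.4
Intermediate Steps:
y(r, j) = -5 + r
n = 180 (n = 6*(11 + 19) = 6*30 = 180)
(4336 - 3550)*(-1711/n + A(16)*y(5, -1)) = (4336 - 3550)*(-1711/180 + 16*(-5 + 5)) = 786*(-1711*1/180 + 16*0) = 786*(-1711/180 + 0) = 786*(-1711/180) = -224141/30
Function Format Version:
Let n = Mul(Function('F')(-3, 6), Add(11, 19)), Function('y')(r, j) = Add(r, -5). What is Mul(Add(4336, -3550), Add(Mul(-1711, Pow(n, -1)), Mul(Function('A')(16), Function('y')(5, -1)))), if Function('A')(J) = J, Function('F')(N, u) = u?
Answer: Rational(-224141, 30) ≈ -7471.4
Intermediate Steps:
Function('y')(r, j) = Add(-5, r)
n = 180 (n = Mul(6, Add(11, 19)) = Mul(6, 30) = 180)
Mul(Add(4336, -3550), Add(Mul(-1711, Pow(n, -1)), Mul(Function('A')(16), Function('y')(5, -1)))) = Mul(Add(4336, -3550), Add(Mul(-1711, Pow(180, -1)), Mul(16, Add(-5, 5)))) = Mul(786, Add(Mul(-1711, Rational(1, 180)), Mul(16, 0))) = Mul(786, Add(Rational(-1711, 180), 0)) = Mul(786, Rational(-1711, 180)) = Rational(-224141, 30)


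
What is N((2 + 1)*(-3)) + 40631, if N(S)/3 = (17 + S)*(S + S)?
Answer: 40199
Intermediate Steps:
N(S) = 6*S*(17 + S) (N(S) = 3*((17 + S)*(S + S)) = 3*((17 + S)*(2*S)) = 3*(2*S*(17 + S)) = 6*S*(17 + S))
N((2 + 1)*(-3)) + 40631 = 6*((2 + 1)*(-3))*(17 + (2 + 1)*(-3)) + 40631 = 6*(3*(-3))*(17 + 3*(-3)) + 40631 = 6*(-9)*(17 - 9) + 40631 = 6*(-9)*8 + 40631 = -432 + 40631 = 40199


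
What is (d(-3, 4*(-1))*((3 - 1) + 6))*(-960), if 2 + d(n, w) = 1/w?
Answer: 17280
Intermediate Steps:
d(n, w) = -2 + 1/w
(d(-3, 4*(-1))*((3 - 1) + 6))*(-960) = ((-2 + 1/(4*(-1)))*((3 - 1) + 6))*(-960) = ((-2 + 1/(-4))*(2 + 6))*(-960) = ((-2 - ¼)*8)*(-960) = -9/4*8*(-960) = -18*(-960) = 17280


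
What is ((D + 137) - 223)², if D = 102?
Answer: 256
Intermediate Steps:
((D + 137) - 223)² = ((102 + 137) - 223)² = (239 - 223)² = 16² = 256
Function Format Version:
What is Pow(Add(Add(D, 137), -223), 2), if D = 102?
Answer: 256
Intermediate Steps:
Pow(Add(Add(D, 137), -223), 2) = Pow(Add(Add(102, 137), -223), 2) = Pow(Add(239, -223), 2) = Pow(16, 2) = 256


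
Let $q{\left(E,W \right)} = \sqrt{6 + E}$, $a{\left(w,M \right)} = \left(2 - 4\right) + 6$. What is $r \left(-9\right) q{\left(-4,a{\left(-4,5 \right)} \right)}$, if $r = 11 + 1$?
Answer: $- 108 \sqrt{2} \approx -152.74$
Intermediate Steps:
$r = 12$
$a{\left(w,M \right)} = 4$ ($a{\left(w,M \right)} = -2 + 6 = 4$)
$r \left(-9\right) q{\left(-4,a{\left(-4,5 \right)} \right)} = 12 \left(-9\right) \sqrt{6 - 4} = - 108 \sqrt{2}$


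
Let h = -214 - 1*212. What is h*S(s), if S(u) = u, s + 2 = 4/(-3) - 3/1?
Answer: 2698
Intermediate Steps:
s = -19/3 (s = -2 + (4/(-3) - 3/1) = -2 + (4*(-⅓) - 3*1) = -2 + (-4/3 - 3) = -2 - 13/3 = -19/3 ≈ -6.3333)
h = -426 (h = -214 - 212 = -426)
h*S(s) = -426*(-19/3) = 2698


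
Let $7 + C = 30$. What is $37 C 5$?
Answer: $4255$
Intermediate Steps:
$C = 23$ ($C = -7 + 30 = 23$)
$37 C 5 = 37 \cdot 23 \cdot 5 = 851 \cdot 5 = 4255$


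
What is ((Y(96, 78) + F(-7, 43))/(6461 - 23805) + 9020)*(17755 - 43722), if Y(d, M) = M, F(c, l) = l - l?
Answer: -2031175119767/8672 ≈ -2.3422e+8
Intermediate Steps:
F(c, l) = 0
((Y(96, 78) + F(-7, 43))/(6461 - 23805) + 9020)*(17755 - 43722) = ((78 + 0)/(6461 - 23805) + 9020)*(17755 - 43722) = (78/(-17344) + 9020)*(-25967) = (78*(-1/17344) + 9020)*(-25967) = (-39/8672 + 9020)*(-25967) = (78221401/8672)*(-25967) = -2031175119767/8672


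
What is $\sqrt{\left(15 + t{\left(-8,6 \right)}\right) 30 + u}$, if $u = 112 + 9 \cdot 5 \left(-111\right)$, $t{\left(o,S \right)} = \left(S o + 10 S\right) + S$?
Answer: $i \sqrt{3893} \approx 62.394 i$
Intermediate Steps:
$t{\left(o,S \right)} = 11 S + S o$ ($t{\left(o,S \right)} = \left(10 S + S o\right) + S = 11 S + S o$)
$u = -4883$ ($u = 112 + 45 \left(-111\right) = 112 - 4995 = -4883$)
$\sqrt{\left(15 + t{\left(-8,6 \right)}\right) 30 + u} = \sqrt{\left(15 + 6 \left(11 - 8\right)\right) 30 - 4883} = \sqrt{\left(15 + 6 \cdot 3\right) 30 - 4883} = \sqrt{\left(15 + 18\right) 30 - 4883} = \sqrt{33 \cdot 30 - 4883} = \sqrt{990 - 4883} = \sqrt{-3893} = i \sqrt{3893}$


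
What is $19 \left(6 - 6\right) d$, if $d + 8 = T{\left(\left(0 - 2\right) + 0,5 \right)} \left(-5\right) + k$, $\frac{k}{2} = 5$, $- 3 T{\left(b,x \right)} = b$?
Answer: $0$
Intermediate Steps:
$T{\left(b,x \right)} = - \frac{b}{3}$
$k = 10$ ($k = 2 \cdot 5 = 10$)
$d = - \frac{4}{3}$ ($d = -8 + \left(- \frac{\left(0 - 2\right) + 0}{3} \left(-5\right) + 10\right) = -8 + \left(- \frac{-2 + 0}{3} \left(-5\right) + 10\right) = -8 + \left(\left(- \frac{1}{3}\right) \left(-2\right) \left(-5\right) + 10\right) = -8 + \left(\frac{2}{3} \left(-5\right) + 10\right) = -8 + \left(- \frac{10}{3} + 10\right) = -8 + \frac{20}{3} = - \frac{4}{3} \approx -1.3333$)
$19 \left(6 - 6\right) d = 19 \left(6 - 6\right) \left(- \frac{4}{3}\right) = 19 \cdot 0 \left(- \frac{4}{3}\right) = 0 \left(- \frac{4}{3}\right) = 0$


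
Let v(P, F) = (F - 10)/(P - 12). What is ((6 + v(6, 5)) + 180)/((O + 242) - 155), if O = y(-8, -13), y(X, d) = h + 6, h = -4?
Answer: 1121/534 ≈ 2.0993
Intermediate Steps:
y(X, d) = 2 (y(X, d) = -4 + 6 = 2)
v(P, F) = (-10 + F)/(-12 + P)
O = 2
((6 + v(6, 5)) + 180)/((O + 242) - 155) = ((6 + (-10 + 5)/(-12 + 6)) + 180)/((2 + 242) - 155) = ((6 - 5/(-6)) + 180)/(244 - 155) = ((6 - ⅙*(-5)) + 180)/89 = ((6 + ⅚) + 180)*(1/89) = (41/6 + 180)*(1/89) = (1121/6)*(1/89) = 1121/534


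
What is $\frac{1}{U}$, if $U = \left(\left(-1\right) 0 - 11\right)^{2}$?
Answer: $\frac{1}{121} \approx 0.0082645$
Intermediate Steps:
$U = 121$ ($U = \left(0 - 11\right)^{2} = \left(-11\right)^{2} = 121$)
$\frac{1}{U} = \frac{1}{121}$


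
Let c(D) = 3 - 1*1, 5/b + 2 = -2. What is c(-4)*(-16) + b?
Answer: -133/4 ≈ -33.250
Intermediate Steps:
b = -5/4 (b = 5/(-2 - 2) = 5/(-4) = 5*(-1/4) = -5/4 ≈ -1.2500)
c(D) = 2 (c(D) = 3 - 1 = 2)
c(-4)*(-16) + b = 2*(-16) - 5/4 = -32 - 5/4 = -133/4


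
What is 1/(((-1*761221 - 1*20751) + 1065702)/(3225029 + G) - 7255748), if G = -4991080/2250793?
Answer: -7258867706917/52668514208110111026 ≈ -1.3782e-7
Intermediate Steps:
G = -4991080/2250793 (G = -4991080*1/2250793 = -4991080/2250793 ≈ -2.2175)
1/(((-1*761221 - 1*20751) + 1065702)/(3225029 + G) - 7255748) = 1/(((-1*761221 - 1*20751) + 1065702)/(3225029 - 4991080/2250793) - 7255748) = 1/(((-761221 - 20751) + 1065702)/(7258867706917/2250793) - 7255748) = 1/((-781972 + 1065702)*(2250793/7258867706917) - 7255748) = 1/(283730*(2250793/7258867706917) - 7255748) = 1/(638617497890/7258867706917 - 7255748) = 1/(-52668514208110111026/7258867706917) = -7258867706917/52668514208110111026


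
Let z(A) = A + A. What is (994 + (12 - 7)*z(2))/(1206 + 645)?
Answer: 338/617 ≈ 0.54781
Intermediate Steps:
z(A) = 2*A
(994 + (12 - 7)*z(2))/(1206 + 645) = (994 + (12 - 7)*(2*2))/(1206 + 645) = (994 + 5*4)/1851 = (994 + 20)/1851 = (1/1851)*1014 = 338/617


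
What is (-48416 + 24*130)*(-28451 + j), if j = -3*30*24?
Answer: 1386555856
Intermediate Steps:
j = -2160 (j = -90*24 = -2160)
(-48416 + 24*130)*(-28451 + j) = (-48416 + 24*130)*(-28451 - 2160) = (-48416 + 3120)*(-30611) = -45296*(-30611) = 1386555856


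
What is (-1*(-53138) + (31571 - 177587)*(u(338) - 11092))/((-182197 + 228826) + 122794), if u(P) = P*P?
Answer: -15061789294/169423 ≈ -88901.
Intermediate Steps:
u(P) = P²
(-1*(-53138) + (31571 - 177587)*(u(338) - 11092))/((-182197 + 228826) + 122794) = (-1*(-53138) + (31571 - 177587)*(338² - 11092))/((-182197 + 228826) + 122794) = (53138 - 146016*(114244 - 11092))/(46629 + 122794) = (53138 - 146016*103152)/169423 = (53138 - 15061842432)*(1/169423) = -15061789294*1/169423 = -15061789294/169423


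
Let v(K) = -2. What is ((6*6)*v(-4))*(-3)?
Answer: 216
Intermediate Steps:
((6*6)*v(-4))*(-3) = ((6*6)*(-2))*(-3) = (36*(-2))*(-3) = -72*(-3) = 216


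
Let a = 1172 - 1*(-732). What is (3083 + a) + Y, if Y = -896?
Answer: 4091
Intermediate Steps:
a = 1904 (a = 1172 + 732 = 1904)
(3083 + a) + Y = (3083 + 1904) - 896 = 4987 - 896 = 4091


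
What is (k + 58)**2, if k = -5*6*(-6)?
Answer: 56644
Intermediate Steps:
k = 180 (k = -30*(-6) = 180)
(k + 58)**2 = (180 + 58)**2 = 238**2 = 56644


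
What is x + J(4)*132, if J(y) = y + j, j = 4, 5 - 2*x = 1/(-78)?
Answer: 165127/156 ≈ 1058.5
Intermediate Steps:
x = 391/156 (x = 5/2 - 1/2/(-78) = 5/2 - 1/2*(-1/78) = 5/2 + 1/156 = 391/156 ≈ 2.5064)
J(y) = 4 + y (J(y) = y + 4 = 4 + y)
x + J(4)*132 = 391/156 + (4 + 4)*132 = 391/156 + 8*132 = 391/156 + 1056 = 165127/156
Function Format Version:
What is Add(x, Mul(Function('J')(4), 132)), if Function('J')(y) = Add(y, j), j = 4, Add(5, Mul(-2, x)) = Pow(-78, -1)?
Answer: Rational(165127, 156) ≈ 1058.5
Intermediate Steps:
x = Rational(391, 156) (x = Add(Rational(5, 2), Mul(Rational(-1, 2), Pow(-78, -1))) = Add(Rational(5, 2), Mul(Rational(-1, 2), Rational(-1, 78))) = Add(Rational(5, 2), Rational(1, 156)) = Rational(391, 156) ≈ 2.5064)
Function('J')(y) = Add(4, y) (Function('J')(y) = Add(y, 4) = Add(4, y))
Add(x, Mul(Function('J')(4), 132)) = Add(Rational(391, 156), Mul(Add(4, 4), 132)) = Add(Rational(391, 156), Mul(8, 132)) = Add(Rational(391, 156), 1056) = Rational(165127, 156)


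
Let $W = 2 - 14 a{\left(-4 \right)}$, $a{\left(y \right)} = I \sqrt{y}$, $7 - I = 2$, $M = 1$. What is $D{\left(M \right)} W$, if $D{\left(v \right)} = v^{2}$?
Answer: $2 - 140 i \approx 2.0 - 140.0 i$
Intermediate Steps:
$I = 5$ ($I = 7 - 2 = 5$)
$a{\left(y \right)} = 5 \sqrt{y}$
$W = 2 - 140 i$ ($W = 2 - 14 \cdot 5 \sqrt{-4} = 2 - 14 \cdot 5 \cdot 2 i = 2 - 14 \cdot 10 i = 2 - 140 i \approx 2.0 - 140.0 i$)
$D{\left(M \right)} W = 1^{2} \left(2 - 140 i\right) = 1 \left(2 - 140 i\right) = 2 - 140 i$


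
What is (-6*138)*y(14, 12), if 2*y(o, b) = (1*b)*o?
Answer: -69552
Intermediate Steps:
y(o, b) = b*o/2 (y(o, b) = ((1*b)*o)/2 = (b*o)/2 = b*o/2)
(-6*138)*y(14, 12) = (-6*138)*((½)*12*14) = -828*84 = -69552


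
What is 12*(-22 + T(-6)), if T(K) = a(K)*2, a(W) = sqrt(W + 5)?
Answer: -264 + 24*I ≈ -264.0 + 24.0*I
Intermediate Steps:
a(W) = sqrt(5 + W)
T(K) = 2*sqrt(5 + K) (T(K) = sqrt(5 + K)*2 = 2*sqrt(5 + K))
12*(-22 + T(-6)) = 12*(-22 + 2*sqrt(5 - 6)) = 12*(-22 + 2*sqrt(-1)) = 12*(-22 + 2*I) = -264 + 24*I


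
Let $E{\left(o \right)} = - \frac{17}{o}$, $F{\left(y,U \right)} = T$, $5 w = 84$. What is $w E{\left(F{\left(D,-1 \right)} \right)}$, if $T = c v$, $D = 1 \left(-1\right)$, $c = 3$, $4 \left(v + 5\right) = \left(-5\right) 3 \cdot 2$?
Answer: $\frac{952}{125} \approx 7.616$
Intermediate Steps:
$w = \frac{84}{5}$ ($w = \frac{1}{5} \cdot 84 = \frac{84}{5} \approx 16.8$)
$v = - \frac{25}{2}$ ($v = -5 + \frac{\left(-5\right) 3 \cdot 2}{4} = -5 + \frac{\left(-15\right) 2}{4} = -5 + \frac{1}{4} \left(-30\right) = -5 - \frac{15}{2} = - \frac{25}{2} \approx -12.5$)
$D = -1$
$T = - \frac{75}{2}$ ($T = 3 \left(- \frac{25}{2}\right) = - \frac{75}{2} \approx -37.5$)
$F{\left(y,U \right)} = - \frac{75}{2}$
$w E{\left(F{\left(D,-1 \right)} \right)} = \frac{84 \left(- \frac{17}{- \frac{75}{2}}\right)}{5} = \frac{84 \left(\left(-17\right) \left(- \frac{2}{75}\right)\right)}{5} = \frac{84}{5} \cdot \frac{34}{75} = \frac{952}{125}$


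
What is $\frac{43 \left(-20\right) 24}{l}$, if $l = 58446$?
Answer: $- \frac{3440}{9741} \approx -0.35315$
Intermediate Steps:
$\frac{43 \left(-20\right) 24}{l} = \frac{43 \left(-20\right) 24}{58446} = \left(-860\right) 24 \cdot \frac{1}{58446} = \left(-20640\right) \frac{1}{58446} = - \frac{3440}{9741}$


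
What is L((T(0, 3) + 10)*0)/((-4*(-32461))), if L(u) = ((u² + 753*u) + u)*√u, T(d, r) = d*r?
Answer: 0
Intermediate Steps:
L(u) = √u*(u² + 754*u) (L(u) = (u² + 754*u)*√u = √u*(u² + 754*u))
L((T(0, 3) + 10)*0)/((-4*(-32461))) = (((0*3 + 10)*0)^(3/2)*(754 + (0*3 + 10)*0))/((-4*(-32461))) = (((0 + 10)*0)^(3/2)*(754 + (0 + 10)*0))/129844 = ((10*0)^(3/2)*(754 + 10*0))*(1/129844) = (0^(3/2)*(754 + 0))*(1/129844) = (0*754)*(1/129844) = 0*(1/129844) = 0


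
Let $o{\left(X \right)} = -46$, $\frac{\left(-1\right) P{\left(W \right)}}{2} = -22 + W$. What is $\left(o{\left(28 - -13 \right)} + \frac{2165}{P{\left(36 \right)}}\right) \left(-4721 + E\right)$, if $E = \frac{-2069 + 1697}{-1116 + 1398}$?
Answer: $\frac{109484271}{188} \approx 5.8236 \cdot 10^{5}$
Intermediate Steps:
$P{\left(W \right)} = 44 - 2 W$ ($P{\left(W \right)} = - 2 \left(-22 + W\right) = 44 - 2 W$)
$E = - \frac{62}{47}$ ($E = - \frac{372}{282} = \left(-372\right) \frac{1}{282} = - \frac{62}{47} \approx -1.3191$)
$\left(o{\left(28 - -13 \right)} + \frac{2165}{P{\left(36 \right)}}\right) \left(-4721 + E\right) = \left(-46 + \frac{2165}{44 - 72}\right) \left(-4721 - \frac{62}{47}\right) = \left(-46 + \frac{2165}{44 - 72}\right) \left(- \frac{221949}{47}\right) = \left(-46 + \frac{2165}{-28}\right) \left(- \frac{221949}{47}\right) = \left(-46 + 2165 \left(- \frac{1}{28}\right)\right) \left(- \frac{221949}{47}\right) = \left(-46 - \frac{2165}{28}\right) \left(- \frac{221949}{47}\right) = \left(- \frac{3453}{28}\right) \left(- \frac{221949}{47}\right) = \frac{109484271}{188}$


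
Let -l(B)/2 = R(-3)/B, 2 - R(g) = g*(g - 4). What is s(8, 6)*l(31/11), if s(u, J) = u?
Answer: 3344/31 ≈ 107.87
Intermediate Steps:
R(g) = 2 - g*(-4 + g) (R(g) = 2 - g*(g - 4) = 2 - g*(-4 + g))
l(B) = 38/B (l(B) = -2*(2 - 1*(-3)² + 4*(-3))/B = -2*(2 - 1*9 - 12)/B = -2*(2 - 9 - 12)/B = -(-38)/B = 38/B)
s(8, 6)*l(31/11) = 8*(38/((31/11))) = 8*(38/((31*(1/11)))) = 8*(38/(31/11)) = 8*(38*(11/31)) = 8*(418/31) = 3344/31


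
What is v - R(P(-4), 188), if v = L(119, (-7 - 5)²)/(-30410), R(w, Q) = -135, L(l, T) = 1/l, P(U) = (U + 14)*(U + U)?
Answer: 488536649/3618790 ≈ 135.00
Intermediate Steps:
P(U) = 2*U*(14 + U) (P(U) = (14 + U)*(2*U) = 2*U*(14 + U))
v = -1/3618790 (v = 1/(119*(-30410)) = (1/119)*(-1/30410) = -1/3618790 ≈ -2.7634e-7)
v - R(P(-4), 188) = -1/3618790 - 1*(-135) = -1/3618790 + 135 = 488536649/3618790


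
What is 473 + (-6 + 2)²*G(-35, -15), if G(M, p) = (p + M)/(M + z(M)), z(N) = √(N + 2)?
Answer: 311517/629 + 400*I*√33/629 ≈ 495.26 + 3.6531*I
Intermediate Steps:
z(N) = √(2 + N)
G(M, p) = (M + p)/(M + √(2 + M)) (G(M, p) = (p + M)/(M + √(2 + M)) = (M + p)/(M + √(2 + M)))
473 + (-6 + 2)²*G(-35, -15) = 473 + (-6 + 2)²*((-35 - 15)/(-35 + √(2 - 35))) = 473 + (-4)²*(-50/(-35 + √(-33))) = 473 + 16*(-50/(-35 + I*√33)) = 473 - 800/(-35 + I*√33)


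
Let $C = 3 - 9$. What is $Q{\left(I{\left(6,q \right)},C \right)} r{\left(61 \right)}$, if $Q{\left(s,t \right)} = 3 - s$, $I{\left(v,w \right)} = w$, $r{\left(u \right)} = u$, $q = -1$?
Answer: $244$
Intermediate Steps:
$C = -6$ ($C = 3 - 9 = -6$)
$Q{\left(I{\left(6,q \right)},C \right)} r{\left(61 \right)} = \left(3 - -1\right) 61 = \left(3 + 1\right) 61 = 4 \cdot 61 = 244$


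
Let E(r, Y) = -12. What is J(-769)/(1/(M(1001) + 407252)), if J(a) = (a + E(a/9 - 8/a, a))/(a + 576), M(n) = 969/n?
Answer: 28943875691/17563 ≈ 1.6480e+6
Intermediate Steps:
J(a) = (-12 + a)/(576 + a) (J(a) = (a - 12)/(a + 576) = (-12 + a)/(576 + a))
J(-769)/(1/(M(1001) + 407252)) = ((-12 - 769)/(576 - 769))/(1/(969/1001 + 407252)) = (-781/(-193))/(1/(969*(1/1001) + 407252)) = (-1/193*(-781))/(1/(969/1001 + 407252)) = 781/(193*(1/(407660221/1001))) = 781/(193*(1001/407660221)) = (781/193)*(407660221/1001) = 28943875691/17563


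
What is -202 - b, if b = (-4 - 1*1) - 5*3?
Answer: -182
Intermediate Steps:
b = -20 (b = (-4 - 1) - 15 = -5 - 15 = -20)
-202 - b = -202 - 1*(-20) = -202 + 20 = -182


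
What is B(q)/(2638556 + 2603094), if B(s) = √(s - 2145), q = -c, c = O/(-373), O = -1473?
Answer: 3*I*√33220126/1955135450 ≈ 8.8439e-6*I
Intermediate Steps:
c = 1473/373 (c = -1473/(-373) = -1473*(-1/373) = 1473/373 ≈ 3.9491)
q = -1473/373 (q = -1*1473/373 = -1473/373 ≈ -3.9491)
B(s) = √(-2145 + s)
B(q)/(2638556 + 2603094) = √(-2145 - 1473/373)/(2638556 + 2603094) = √(-801558/373)/5241650 = (3*I*√33220126/373)*(1/5241650) = 3*I*√33220126/1955135450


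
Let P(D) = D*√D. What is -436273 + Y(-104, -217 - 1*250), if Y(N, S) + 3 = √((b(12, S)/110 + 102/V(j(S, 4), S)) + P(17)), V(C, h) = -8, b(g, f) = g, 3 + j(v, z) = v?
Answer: -436276 + √(-152955 + 205700*√17)/110 ≈ -4.3627e+5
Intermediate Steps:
j(v, z) = -3 + v
P(D) = D^(3/2)
Y(N, S) = -3 + √(-2781/220 + 17*√17) (Y(N, S) = -3 + √((12/110 + 102/(-8)) + 17^(3/2)) = -3 + √((12*(1/110) + 102*(-⅛)) + 17*√17) = -3 + √((6/55 - 51/4) + 17*√17) = -3 + √(-2781/220 + 17*√17))
-436273 + Y(-104, -217 - 1*250) = -436273 + (-3 + √(-152955 + 205700*√17)/110) = -436276 + √(-152955 + 205700*√17)/110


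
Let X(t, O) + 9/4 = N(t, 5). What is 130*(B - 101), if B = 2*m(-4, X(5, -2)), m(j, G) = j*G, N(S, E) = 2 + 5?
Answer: -18070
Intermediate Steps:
N(S, E) = 7
X(t, O) = 19/4 (X(t, O) = -9/4 + 7 = 19/4)
m(j, G) = G*j
B = -38 (B = 2*((19/4)*(-4)) = 2*(-19) = -38)
130*(B - 101) = 130*(-38 - 101) = 130*(-139) = -18070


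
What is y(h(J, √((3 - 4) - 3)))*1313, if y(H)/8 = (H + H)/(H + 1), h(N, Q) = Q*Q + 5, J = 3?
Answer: 10504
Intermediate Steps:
h(N, Q) = 5 + Q² (h(N, Q) = Q² + 5 = 5 + Q²)
y(H) = 16*H/(1 + H) (y(H) = 8*((H + H)/(H + 1)) = 8*((2*H)/(1 + H)) = 8*(2*H/(1 + H)) = 16*H/(1 + H))
y(h(J, √((3 - 4) - 3)))*1313 = (16*(5 + (√((3 - 4) - 3))²)/(1 + (5 + (√((3 - 4) - 3))²)))*1313 = (16*(5 + (√(-1 - 3))²)/(1 + (5 + (√(-1 - 3))²)))*1313 = (16*(5 + (√(-4))²)/(1 + (5 + (√(-4))²)))*1313 = (16*(5 + (2*I)²)/(1 + (5 + (2*I)²)))*1313 = (16*(5 - 4)/(1 + (5 - 4)))*1313 = (16*1/(1 + 1))*1313 = (16*1/2)*1313 = (16*1*(½))*1313 = 8*1313 = 10504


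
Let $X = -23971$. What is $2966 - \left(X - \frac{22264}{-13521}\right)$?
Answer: $\frac{364192913}{13521} \approx 26935.0$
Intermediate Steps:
$2966 - \left(X - \frac{22264}{-13521}\right) = 2966 - \left(-23971 - \frac{22264}{-13521}\right) = 2966 - \left(-23971 - - \frac{22264}{13521}\right) = 2966 - \left(-23971 + \frac{22264}{13521}\right) = 2966 - - \frac{324089627}{13521} = 2966 + \frac{324089627}{13521} = \frac{364192913}{13521}$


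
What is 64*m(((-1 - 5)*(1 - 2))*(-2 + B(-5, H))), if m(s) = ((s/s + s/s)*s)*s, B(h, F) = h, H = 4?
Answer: 225792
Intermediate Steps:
m(s) = 2*s² (m(s) = ((1 + 1)*s)*s = (2*s)*s = 2*s²)
64*m(((-1 - 5)*(1 - 2))*(-2 + B(-5, H))) = 64*(2*(((-1 - 5)*(1 - 2))*(-2 - 5))²) = 64*(2*(-6*(-1)*(-7))²) = 64*(2*(6*(-7))²) = 64*(2*(-42)²) = 64*(2*1764) = 64*3528 = 225792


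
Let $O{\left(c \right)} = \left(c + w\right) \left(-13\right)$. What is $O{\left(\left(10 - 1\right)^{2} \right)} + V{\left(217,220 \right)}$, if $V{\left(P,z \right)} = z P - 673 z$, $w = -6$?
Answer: $-101295$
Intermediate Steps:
$V{\left(P,z \right)} = - 673 z + P z$ ($V{\left(P,z \right)} = P z - 673 z = - 673 z + P z$)
$O{\left(c \right)} = 78 - 13 c$ ($O{\left(c \right)} = \left(c - 6\right) \left(-13\right) = \left(-6 + c\right) \left(-13\right) = 78 - 13 c$)
$O{\left(\left(10 - 1\right)^{2} \right)} + V{\left(217,220 \right)} = \left(78 - 13 \left(10 - 1\right)^{2}\right) + 220 \left(-673 + 217\right) = \left(78 - 13 \cdot 9^{2}\right) + 220 \left(-456\right) = \left(78 - 1053\right) - 100320 = -975 - 100320 = -101295$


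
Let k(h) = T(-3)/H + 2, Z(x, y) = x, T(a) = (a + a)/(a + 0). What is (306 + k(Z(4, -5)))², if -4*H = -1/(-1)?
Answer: 90000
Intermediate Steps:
T(a) = 2 (T(a) = (2*a)/a = 2)
H = -¼ (H = -(-1)/(4*(-1)) = -(-1)*(-1)/4 = -¼*1 = -¼ ≈ -0.25000)
k(h) = -6 (k(h) = 2/(-¼) + 2 = -4*2 + 2 = -8 + 2 = -6)
(306 + k(Z(4, -5)))² = (306 - 6)² = 300² = 90000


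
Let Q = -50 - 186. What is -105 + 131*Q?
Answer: -31021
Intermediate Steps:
Q = -236
-105 + 131*Q = -105 + 131*(-236) = -105 - 30916 = -31021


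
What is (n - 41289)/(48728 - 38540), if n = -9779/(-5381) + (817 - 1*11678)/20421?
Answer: -4536917067971/1119512465388 ≈ -4.0526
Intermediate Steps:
n = 141253918/109885401 (n = -9779*(-1/5381) + (817 - 11678)*(1/20421) = 9779/5381 - 10861*1/20421 = 9779/5381 - 10861/20421 = 141253918/109885401 ≈ 1.2855)
(n - 41289)/(48728 - 38540) = (141253918/109885401 - 41289)/(48728 - 38540) = -4536917067971/109885401/10188 = -4536917067971/109885401*1/10188 = -4536917067971/1119512465388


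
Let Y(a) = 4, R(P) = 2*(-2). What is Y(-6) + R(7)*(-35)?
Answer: 144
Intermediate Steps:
R(P) = -4
Y(-6) + R(7)*(-35) = 4 - 4*(-35) = 4 + 140 = 144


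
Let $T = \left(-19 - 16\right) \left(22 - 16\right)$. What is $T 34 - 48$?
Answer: $-7188$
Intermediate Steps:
$T = -210$ ($T = \left(-35\right) 6 = -210$)
$T 34 - 48 = \left(-210\right) 34 - 48 = -7140 - 48 = -7188$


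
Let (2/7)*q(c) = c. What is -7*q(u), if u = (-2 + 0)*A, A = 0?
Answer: 0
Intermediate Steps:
u = 0 (u = (-2 + 0)*0 = -2*0 = 0)
q(c) = 7*c/2
-7*q(u) = -49*0/2 = -7*0 = 0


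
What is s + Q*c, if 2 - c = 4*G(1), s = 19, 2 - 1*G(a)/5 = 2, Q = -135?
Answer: -251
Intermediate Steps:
G(a) = 0 (G(a) = 10 - 5*2 = 10 - 10 = 0)
c = 2 (c = 2 - 4*0 = 2 - 1*0 = 2 + 0 = 2)
s + Q*c = 19 - 135*2 = 19 - 270 = -251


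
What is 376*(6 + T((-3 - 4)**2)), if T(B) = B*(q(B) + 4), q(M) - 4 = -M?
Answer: -753128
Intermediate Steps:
q(M) = 4 - M
T(B) = B*(8 - B) (T(B) = B*((4 - B) + 4) = B*(8 - B))
376*(6 + T((-3 - 4)**2)) = 376*(6 + (-3 - 4)**2*(8 - (-3 - 4)**2)) = 376*(6 + (-7)**2*(8 - 1*(-7)**2)) = 376*(6 + 49*(8 - 1*49)) = 376*(6 + 49*(8 - 49)) = 376*(6 + 49*(-41)) = 376*(6 - 2009) = 376*(-2003) = -753128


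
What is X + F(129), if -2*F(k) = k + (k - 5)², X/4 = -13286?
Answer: -121793/2 ≈ -60897.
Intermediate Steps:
X = -53144 (X = 4*(-13286) = -53144)
F(k) = -k/2 - (-5 + k)²/2 (F(k) = -(k + (k - 5)²)/2 = -(k + (-5 + k)²)/2 = -k/2 - (-5 + k)²/2)
X + F(129) = -53144 + (-½*129 - (-5 + 129)²/2) = -53144 + (-129/2 - ½*124²) = -53144 + (-129/2 - ½*15376) = -53144 + (-129/2 - 7688) = -53144 - 15505/2 = -121793/2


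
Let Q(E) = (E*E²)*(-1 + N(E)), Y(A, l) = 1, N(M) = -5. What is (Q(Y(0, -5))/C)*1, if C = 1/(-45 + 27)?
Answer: 108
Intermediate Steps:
Q(E) = -6*E³ (Q(E) = (E*E²)*(-1 - 5) = E³*(-6) = -6*E³)
C = -1/18 (C = 1/(-18) = -1/18 ≈ -0.055556)
(Q(Y(0, -5))/C)*1 = ((-6*1³)/(-1/18))*1 = -(-108)*1 = -18*(-6)*1 = 108*1 = 108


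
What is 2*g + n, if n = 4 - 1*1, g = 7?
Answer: 17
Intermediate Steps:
n = 3 (n = 4 - 1 = 3)
2*g + n = 2*7 + 3 = 14 + 3 = 17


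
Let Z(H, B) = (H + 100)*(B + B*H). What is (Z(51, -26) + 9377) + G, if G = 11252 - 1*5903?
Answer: -189426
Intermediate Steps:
G = 5349 (G = 11252 - 5903 = 5349)
Z(H, B) = (100 + H)*(B + B*H)
(Z(51, -26) + 9377) + G = (-26*(100 + 51² + 101*51) + 9377) + 5349 = (-26*(100 + 2601 + 5151) + 9377) + 5349 = (-26*7852 + 9377) + 5349 = (-204152 + 9377) + 5349 = -194775 + 5349 = -189426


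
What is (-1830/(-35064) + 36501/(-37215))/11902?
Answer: -7480047/95870371960 ≈ -7.8022e-5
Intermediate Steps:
(-1830/(-35064) + 36501/(-37215))/11902 = (-1830*(-1/35064) + 36501*(-1/37215))*(1/11902) = (305/5844 - 12167/12405)*(1/11902) = -7480047/8054980*1/11902 = -7480047/95870371960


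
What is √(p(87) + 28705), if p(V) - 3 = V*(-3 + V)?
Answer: 4*√2251 ≈ 189.78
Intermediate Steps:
p(V) = 3 + V*(-3 + V)
√(p(87) + 28705) = √((3 + 87² - 3*87) + 28705) = √((3 + 7569 - 261) + 28705) = √(7311 + 28705) = √36016 = 4*√2251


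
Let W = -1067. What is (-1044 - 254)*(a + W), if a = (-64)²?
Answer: -3931642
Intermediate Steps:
a = 4096
(-1044 - 254)*(a + W) = (-1044 - 254)*(4096 - 1067) = -1298*3029 = -3931642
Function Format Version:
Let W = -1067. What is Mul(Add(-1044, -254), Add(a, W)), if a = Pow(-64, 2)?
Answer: -3931642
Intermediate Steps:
a = 4096
Mul(Add(-1044, -254), Add(a, W)) = Mul(Add(-1044, -254), Add(4096, -1067)) = Mul(-1298, 3029) = -3931642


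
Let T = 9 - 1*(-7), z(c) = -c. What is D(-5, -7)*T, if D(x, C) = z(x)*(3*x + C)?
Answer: -1760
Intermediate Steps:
D(x, C) = -x*(C + 3*x) (D(x, C) = (-x)*(3*x + C) = (-x)*(C + 3*x) = -x*(C + 3*x))
T = 16 (T = 9 + 7 = 16)
D(-5, -7)*T = -1*(-5)*(-7 + 3*(-5))*16 = -1*(-5)*(-7 - 15)*16 = -1*(-5)*(-22)*16 = -110*16 = -1760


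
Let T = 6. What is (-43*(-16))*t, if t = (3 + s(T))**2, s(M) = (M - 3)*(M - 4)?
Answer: 55728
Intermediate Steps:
s(M) = (-4 + M)*(-3 + M) (s(M) = (-3 + M)*(-4 + M) = (-4 + M)*(-3 + M))
t = 81 (t = (3 + (12 + 6**2 - 7*6))**2 = (3 + (12 + 36 - 42))**2 = (3 + 6)**2 = 9**2 = 81)
(-43*(-16))*t = -43*(-16)*81 = 688*81 = 55728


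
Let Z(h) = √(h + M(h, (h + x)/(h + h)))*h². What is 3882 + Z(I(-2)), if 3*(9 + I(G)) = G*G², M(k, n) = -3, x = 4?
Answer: 3882 + 2450*I*√33/27 ≈ 3882.0 + 521.27*I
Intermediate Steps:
I(G) = -9 + G³/3 (I(G) = -9 + (G*G²)/3 = -9 + G³/3)
Z(h) = h²*√(-3 + h) (Z(h) = √(h - 3)*h² = √(-3 + h)*h² = h²*√(-3 + h))
3882 + Z(I(-2)) = 3882 + (-9 + (⅓)*(-2)³)²*√(-3 + (-9 + (⅓)*(-2)³)) = 3882 + (-9 + (⅓)*(-8))²*√(-3 + (-9 + (⅓)*(-8))) = 3882 + (-9 - 8/3)²*√(-3 + (-9 - 8/3)) = 3882 + (-35/3)²*√(-3 - 35/3) = 3882 + 1225*√(-44/3)/9 = 3882 + 1225*(2*I*√33/3)/9 = 3882 + 2450*I*√33/27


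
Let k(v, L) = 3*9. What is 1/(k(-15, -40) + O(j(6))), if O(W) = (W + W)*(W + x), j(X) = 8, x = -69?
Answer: -1/949 ≈ -0.0010537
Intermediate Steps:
k(v, L) = 27
O(W) = 2*W*(-69 + W) (O(W) = (W + W)*(W - 69) = (2*W)*(-69 + W) = 2*W*(-69 + W))
1/(k(-15, -40) + O(j(6))) = 1/(27 + 2*8*(-69 + 8)) = 1/(27 + 2*8*(-61)) = 1/(27 - 976) = 1/(-949) = -1/949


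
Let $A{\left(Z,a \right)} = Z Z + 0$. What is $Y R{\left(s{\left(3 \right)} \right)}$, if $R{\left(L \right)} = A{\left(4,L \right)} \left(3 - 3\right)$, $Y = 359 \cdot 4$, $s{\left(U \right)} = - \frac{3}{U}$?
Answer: $0$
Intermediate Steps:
$A{\left(Z,a \right)} = Z^{2}$ ($A{\left(Z,a \right)} = Z^{2} + 0 = Z^{2}$)
$Y = 1436$
$R{\left(L \right)} = 0$ ($R{\left(L \right)} = 4^{2} \left(3 - 3\right) = 16 \cdot 0 = 0$)
$Y R{\left(s{\left(3 \right)} \right)} = 1436 \cdot 0 = 0$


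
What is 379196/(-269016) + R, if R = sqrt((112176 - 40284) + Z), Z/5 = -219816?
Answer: -94799/67254 + 6*I*sqrt(28533) ≈ -1.4096 + 1013.5*I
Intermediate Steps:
Z = -1099080 (Z = 5*(-219816) = -1099080)
R = 6*I*sqrt(28533) (R = sqrt((112176 - 40284) - 1099080) = sqrt(71892 - 1099080) = sqrt(-1027188) = 6*I*sqrt(28533) ≈ 1013.5*I)
379196/(-269016) + R = 379196/(-269016) + 6*I*sqrt(28533) = 379196*(-1/269016) + 6*I*sqrt(28533) = -94799/67254 + 6*I*sqrt(28533)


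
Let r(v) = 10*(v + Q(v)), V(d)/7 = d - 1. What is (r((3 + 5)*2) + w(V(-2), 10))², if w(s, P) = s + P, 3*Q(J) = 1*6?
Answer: 28561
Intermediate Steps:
V(d) = -7 + 7*d (V(d) = 7*(d - 1) = 7*(-1 + d) = -7 + 7*d)
Q(J) = 2 (Q(J) = (1*6)/3 = (⅓)*6 = 2)
w(s, P) = P + s
r(v) = 20 + 10*v (r(v) = 10*(v + 2) = 10*(2 + v) = 20 + 10*v)
(r((3 + 5)*2) + w(V(-2), 10))² = ((20 + 10*((3 + 5)*2)) + (10 + (-7 + 7*(-2))))² = ((20 + 10*(8*2)) + (10 + (-7 - 14)))² = ((20 + 10*16) + (10 - 21))² = ((20 + 160) - 11)² = (180 - 11)² = 169² = 28561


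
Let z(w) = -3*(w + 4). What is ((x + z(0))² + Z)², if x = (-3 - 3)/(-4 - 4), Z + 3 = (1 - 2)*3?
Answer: 3721041/256 ≈ 14535.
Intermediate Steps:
z(w) = -12 - 3*w (z(w) = -3*(4 + w) = -12 - 3*w)
Z = -6 (Z = -3 + (1 - 2)*3 = -3 - 1*3 = -3 - 3 = -6)
x = ¾ (x = -6/(-8) = -6*(-⅛) = ¾ ≈ 0.75000)
((x + z(0))² + Z)² = ((¾ + (-12 - 3*0))² - 6)² = ((¾ + (-12 + 0))² - 6)² = ((¾ - 12)² - 6)² = ((-45/4)² - 6)² = (2025/16 - 6)² = (1929/16)² = 3721041/256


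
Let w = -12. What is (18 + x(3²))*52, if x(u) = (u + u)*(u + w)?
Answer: -1872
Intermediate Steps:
x(u) = 2*u*(-12 + u) (x(u) = (u + u)*(u - 12) = (2*u)*(-12 + u) = 2*u*(-12 + u))
(18 + x(3²))*52 = (18 + 2*3²*(-12 + 3²))*52 = (18 + 2*9*(-12 + 9))*52 = (18 + 2*9*(-3))*52 = (18 - 54)*52 = -36*52 = -1872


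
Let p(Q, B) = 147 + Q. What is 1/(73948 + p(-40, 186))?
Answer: 1/74055 ≈ 1.3503e-5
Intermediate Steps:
1/(73948 + p(-40, 186)) = 1/(73948 + (147 - 40)) = 1/(73948 + 107) = 1/74055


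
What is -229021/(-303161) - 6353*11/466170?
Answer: 85576919407/141324563370 ≈ 0.60553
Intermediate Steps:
-229021/(-303161) - 6353*11/466170 = -229021*(-1/303161) - 69883*1/466170 = 229021/303161 - 69883/466170 = 85576919407/141324563370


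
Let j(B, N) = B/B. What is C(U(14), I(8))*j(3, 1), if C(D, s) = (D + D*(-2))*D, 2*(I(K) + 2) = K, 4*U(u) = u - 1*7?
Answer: -49/16 ≈ -3.0625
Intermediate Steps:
U(u) = -7/4 + u/4 (U(u) = (u - 1*7)/4 = (u - 7)/4 = (-7 + u)/4 = -7/4 + u/4)
I(K) = -2 + K/2
C(D, s) = -D² (C(D, s) = (D - 2*D)*D = (-D)*D = -D²)
j(B, N) = 1
C(U(14), I(8))*j(3, 1) = -(-7/4 + (¼)*14)²*1 = -(-7/4 + 7/2)²*1 = -(7/4)²*1 = -1*49/16*1 = -49/16*1 = -49/16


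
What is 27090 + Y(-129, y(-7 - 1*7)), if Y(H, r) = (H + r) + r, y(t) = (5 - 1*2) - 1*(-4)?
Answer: 26975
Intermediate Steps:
y(t) = 7 (y(t) = (5 - 2) + 4 = 3 + 4 = 7)
Y(H, r) = H + 2*r
27090 + Y(-129, y(-7 - 1*7)) = 27090 + (-129 + 2*7) = 27090 + (-129 + 14) = 27090 - 115 = 26975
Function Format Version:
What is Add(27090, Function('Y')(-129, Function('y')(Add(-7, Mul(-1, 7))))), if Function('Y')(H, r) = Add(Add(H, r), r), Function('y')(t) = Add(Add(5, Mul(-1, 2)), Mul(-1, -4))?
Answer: 26975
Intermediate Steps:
Function('y')(t) = 7 (Function('y')(t) = Add(Add(5, -2), 4) = Add(3, 4) = 7)
Function('Y')(H, r) = Add(H, Mul(2, r))
Add(27090, Function('Y')(-129, Function('y')(Add(-7, Mul(-1, 7))))) = Add(27090, Add(-129, Mul(2, 7))) = Add(27090, Add(-129, 14)) = Add(27090, -115) = 26975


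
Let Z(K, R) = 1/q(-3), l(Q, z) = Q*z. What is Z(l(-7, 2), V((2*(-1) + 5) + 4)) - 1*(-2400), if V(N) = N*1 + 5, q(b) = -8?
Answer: 19199/8 ≈ 2399.9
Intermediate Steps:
V(N) = 5 + N (V(N) = N + 5 = 5 + N)
Z(K, R) = -⅛ (Z(K, R) = 1/(-8) = -⅛)
Z(l(-7, 2), V((2*(-1) + 5) + 4)) - 1*(-2400) = -⅛ - 1*(-2400) = -⅛ + 2400 = 19199/8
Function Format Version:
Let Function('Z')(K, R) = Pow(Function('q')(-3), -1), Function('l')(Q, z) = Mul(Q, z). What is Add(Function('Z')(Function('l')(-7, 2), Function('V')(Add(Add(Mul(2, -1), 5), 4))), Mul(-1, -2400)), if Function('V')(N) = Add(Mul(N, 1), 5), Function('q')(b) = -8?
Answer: Rational(19199, 8) ≈ 2399.9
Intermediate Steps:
Function('V')(N) = Add(5, N) (Function('V')(N) = Add(N, 5) = Add(5, N))
Function('Z')(K, R) = Rational(-1, 8) (Function('Z')(K, R) = Pow(-8, -1) = Rational(-1, 8))
Add(Function('Z')(Function('l')(-7, 2), Function('V')(Add(Add(Mul(2, -1), 5), 4))), Mul(-1, -2400)) = Add(Rational(-1, 8), Mul(-1, -2400)) = Add(Rational(-1, 8), 2400) = Rational(19199, 8)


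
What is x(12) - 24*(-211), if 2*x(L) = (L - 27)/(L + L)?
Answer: 81019/16 ≈ 5063.7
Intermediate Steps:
x(L) = (-27 + L)/(4*L) (x(L) = ((L - 27)/(L + L))/2 = ((-27 + L)/((2*L)))/2 = ((-27 + L)*(1/(2*L)))/2 = ((-27 + L)/(2*L))/2 = (-27 + L)/(4*L))
x(12) - 24*(-211) = (¼)*(-27 + 12)/12 - 24*(-211) = (¼)*(1/12)*(-15) + 5064 = -5/16 + 5064 = 81019/16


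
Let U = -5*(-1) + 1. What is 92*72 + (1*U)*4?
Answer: 6648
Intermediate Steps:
U = 6 (U = 5 + 1 = 6)
92*72 + (1*U)*4 = 92*72 + (1*6)*4 = 6624 + 6*4 = 6624 + 24 = 6648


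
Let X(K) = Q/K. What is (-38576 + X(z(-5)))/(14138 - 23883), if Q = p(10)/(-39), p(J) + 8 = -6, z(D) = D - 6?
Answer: 16549118/4180605 ≈ 3.9585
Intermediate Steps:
z(D) = -6 + D
p(J) = -14 (p(J) = -8 - 6 = -14)
Q = 14/39 (Q = -14/(-39) = -14*(-1/39) = 14/39 ≈ 0.35897)
X(K) = 14/(39*K)
(-38576 + X(z(-5)))/(14138 - 23883) = (-38576 + 14/(39*(-6 - 5)))/(14138 - 23883) = (-38576 + (14/39)/(-11))/(-9745) = (-38576 + (14/39)*(-1/11))*(-1/9745) = (-38576 - 14/429)*(-1/9745) = -16549118/429*(-1/9745) = 16549118/4180605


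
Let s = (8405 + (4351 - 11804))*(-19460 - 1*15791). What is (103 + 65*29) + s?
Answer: -33556964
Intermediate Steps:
s = -33558952 (s = (8405 - 7453)*(-19460 - 15791) = 952*(-35251) = -33558952)
(103 + 65*29) + s = (103 + 65*29) - 33558952 = (103 + 1885) - 33558952 = 1988 - 33558952 = -33556964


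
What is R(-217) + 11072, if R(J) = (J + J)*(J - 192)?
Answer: 188578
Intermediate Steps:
R(J) = 2*J*(-192 + J) (R(J) = (2*J)*(-192 + J) = 2*J*(-192 + J))
R(-217) + 11072 = 2*(-217)*(-192 - 217) + 11072 = 2*(-217)*(-409) + 11072 = 177506 + 11072 = 188578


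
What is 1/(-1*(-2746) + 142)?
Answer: 1/2888 ≈ 0.00034626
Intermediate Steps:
1/(-1*(-2746) + 142) = 1/(2746 + 142) = 1/2888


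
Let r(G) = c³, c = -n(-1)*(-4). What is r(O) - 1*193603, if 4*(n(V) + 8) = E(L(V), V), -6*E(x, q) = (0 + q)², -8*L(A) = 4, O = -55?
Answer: -49007305/216 ≈ -2.2689e+5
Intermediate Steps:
L(A) = -½ (L(A) = -⅛*4 = -½)
E(x, q) = -q²/6 (E(x, q) = -(0 + q)²/6 = -q²/6)
n(V) = -8 - V²/24 (n(V) = -8 + (-V²/6)/4 = -8 - V²/24)
c = -193/6 (c = -(-8 - 1/24*(-1)²)*(-4) = -(-8 - 1/24*1)*(-4) = -(-8 - 1/24)*(-4) = -1*(-193/24)*(-4) = (193/24)*(-4) = -193/6 ≈ -32.167)
r(G) = -7189057/216 (r(G) = (-193/6)³ = -7189057/216)
r(O) - 1*193603 = -7189057/216 - 1*193603 = -7189057/216 - 193603 = -49007305/216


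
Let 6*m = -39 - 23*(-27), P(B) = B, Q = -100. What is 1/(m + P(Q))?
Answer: -⅓ ≈ -0.33333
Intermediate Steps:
m = 97 (m = (-39 - 23*(-27))/6 = (-39 + 621)/6 = (⅙)*582 = 97)
1/(m + P(Q)) = 1/(97 - 100) = 1/(-3) = -⅓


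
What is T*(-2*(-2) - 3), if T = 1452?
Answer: 1452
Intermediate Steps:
T*(-2*(-2) - 3) = 1452*(-2*(-2) - 3) = 1452*(4 - 3) = 1452*1 = 1452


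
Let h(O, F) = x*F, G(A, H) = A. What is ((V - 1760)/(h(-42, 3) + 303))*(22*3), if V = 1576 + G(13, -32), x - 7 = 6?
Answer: -33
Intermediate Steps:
x = 13 (x = 7 + 6 = 13)
h(O, F) = 13*F
V = 1589 (V = 1576 + 13 = 1589)
((V - 1760)/(h(-42, 3) + 303))*(22*3) = ((1589 - 1760)/(13*3 + 303))*(22*3) = -171/(39 + 303)*66 = -171/342*66 = -171*1/342*66 = -½*66 = -33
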